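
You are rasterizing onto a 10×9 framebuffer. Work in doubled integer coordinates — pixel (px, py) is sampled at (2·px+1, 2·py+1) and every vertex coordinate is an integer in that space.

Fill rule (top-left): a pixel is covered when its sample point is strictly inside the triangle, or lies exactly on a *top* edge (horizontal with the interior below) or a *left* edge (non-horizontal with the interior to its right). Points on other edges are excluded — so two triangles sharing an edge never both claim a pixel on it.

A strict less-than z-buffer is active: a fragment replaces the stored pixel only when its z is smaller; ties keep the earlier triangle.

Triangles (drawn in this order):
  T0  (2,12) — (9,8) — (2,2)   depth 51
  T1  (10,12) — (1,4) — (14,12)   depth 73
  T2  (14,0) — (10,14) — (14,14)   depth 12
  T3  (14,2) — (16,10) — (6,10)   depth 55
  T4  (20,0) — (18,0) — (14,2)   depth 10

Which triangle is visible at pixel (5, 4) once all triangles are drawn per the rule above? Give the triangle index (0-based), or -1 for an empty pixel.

T0:
  2·area = 70  (B↔C swapped to make it positive)
  edge (2, 12)→(2, 2): d=(0,-10) top-left  bias=+0
  edge (2, 2)→(9, 8): d=(7,6) right/bottom  bias=-1
  edge (9, 8)→(2, 12): d=(-7,4) right/bottom  bias=-1
    (1,1)@(3, 3): e=[10,1,59] → █
    (2,1)@(5, 3): e=[30,-11,51] → ·
    (1,2)@(3, 5): e=[10,15,45] → █
    (2,2)@(5, 5): e=[30,3,37] → █
    (3,2)@(7, 5): e=[50,-9,29] → ·
    (1,3)@(3, 7): e=[10,29,31] → █
    (3,3)@(7, 7): e=[50,5,15] → █
    (4,3)@(9, 7): e=[70,-7,7] → ·
    (1,4)@(3, 9): e=[10,43,17] → █
    (4,4)@(9, 9): e=[70,7,-7] → ·
    (1,5)@(3, 11): e=[10,57,3] → █
    (2,5)@(5, 11): e=[30,45,-5] → ·
  covered (10 px):
    · · · · · · · · · ·
    · █ · · · · · · · ·
    · █ █ · · · · · · ·
    · █ █ █ · · · · · ·
    · █ █ █ · · · · · ·
    · █ · · · · · · · ·
    · · · · · · · · · ·
    · · · · · · · · · ·
    · · · · · · · · · ·
T1:
  2·area = 32
  edge (10, 12)→(1, 4): d=(-9,-8) top-left  bias=+0
  edge (1, 4)→(14, 12): d=(13,8) right/bottom  bias=-1
  edge (14, 12)→(10, 12): d=(-4,0) right/bottom  bias=-1
    (2,3)@(5, 7): e=[5,7,20] → █
    (3,3)@(7, 7): e=[21,-9,20] → ·
    (2,4)@(5, 9): e=[-13,33,12] → ·
    (3,4)@(7, 9): e=[3,17,12] → █
    (4,4)@(9, 9): e=[19,1,12] → █
    (5,4)@(11, 9): e=[35,-15,12] → ·
    (3,5)@(7, 11): e=[-15,43,4] → ·
    (4,5)@(9, 11): e=[1,27,4] → █
    (5,5)@(11, 11): e=[17,11,4] → █
    (6,5)@(13, 11): e=[33,-5,4] → ·
    (4,6)@(9, 13): e=[-17,53,-4] → ·
    (5,6)@(11, 13): e=[-1,37,-4] → ·
  covered (5 px):
    · · · · · · · · · ·
    · · · · · · · · · ·
    · · · · · · · · · ·
    · · █ · · · · · · ·
    · · · █ █ · · · · ·
    · · · · █ █ · · · ·
    · · · · · · · · · ·
    · · · · · · · · · ·
    · · · · · · · · · ·
T2:
  2·area = 56  (B↔C swapped to make it positive)
  edge (14, 0)→(14, 14): d=(0,14) right/bottom  bias=-1
  edge (14, 14)→(10, 14): d=(-4,0) right/bottom  bias=-1
  edge (10, 14)→(14, 0): d=(4,-14) top-left  bias=+0
    (6,2)@(13, 5): e=[14,36,6] → █
    (7,2)@(15, 5): e=[-14,36,34] → ·
    (6,3)@(13, 7): e=[14,28,14] → █
    (7,3)@(15, 7): e=[-14,28,42] → ·
    (6,4)@(13, 9): e=[14,20,22] → █
    (7,4)@(15, 9): e=[-14,20,50] → ·
    (5,5)@(11, 11): e=[42,12,2] → █
    (7,5)@(15, 11): e=[-14,12,58] → ·
    (5,6)@(11, 13): e=[42,4,10] → █
    (7,6)@(15, 13): e=[-14,4,66] → ·
    (5,7)@(11, 15): e=[42,-4,18] → ·
    (6,7)@(13, 15): e=[14,-4,46] → ·
  covered (7 px):
    · · · · · · · · · ·
    · · · · · · · · · ·
    · · · · · · █ · · ·
    · · · · · · █ · · ·
    · · · · · · █ · · ·
    · · · · · █ █ · · ·
    · · · · · █ █ · · ·
    · · · · · · · · · ·
    · · · · · · · · · ·
T3:
  2·area = 80
  edge (14, 2)→(16, 10): d=(2,8) right/bottom  bias=-1
  edge (16, 10)→(6, 10): d=(-10,0) right/bottom  bias=-1
  edge (6, 10)→(14, 2): d=(8,-8) top-left  bias=+0
    (7,0)@(15, 1): e=[-10,90,0] → ·  [on edge]
    (6,1)@(13, 3): e=[10,70,0] → █  [on edge]
    (7,1)@(15, 3): e=[-6,70,16] → ·
    (5,2)@(11, 5): e=[30,50,0] → █  [on edge]
    (7,2)@(15, 5): e=[-2,50,32] → ·
    (4,3)@(9, 7): e=[50,30,0] → █  [on edge]
    (7,3)@(15, 7): e=[2,30,48] → █
    (8,3)@(17, 7): e=[-14,30,64] → ·
    (3,4)@(7, 9): e=[70,10,0] → █  [on edge]
    (8,4)@(17, 9): e=[-10,10,80] → ·
    (2,5)@(5, 11): e=[90,-10,0] → ·  [on edge]
    (3,5)@(7, 11): e=[74,-10,16] → ·
    (1,6)@(3, 13): e=[110,-30,0] → ·  [on edge]
    (0,7)@(1, 15): e=[130,-50,0] → ·  [on edge]
  covered (12 px):
    · · · · · · · · · ·
    · · · · · · █ · · ·
    · · · · · █ █ · · ·
    · · · · █ █ █ █ · ·
    · · · █ █ █ █ █ · ·
    · · · · · · · · · ·
    · · · · · · · · · ·
    · · · · · · · · · ·
    · · · · · · · · · ·
T4:
  2·area = 4  (B↔C swapped to make it positive)
  edge (20, 0)→(14, 2): d=(-6,2) right/bottom  bias=-1
  edge (14, 2)→(18, 0): d=(4,-2) top-left  bias=+0
  edge (18, 0)→(20, 0): d=(2,0) top-left  bias=+0
    (8,0)@(17, 1): e=[0,2,2] → ·  [on edge]
    (5,1)@(11, 3): e=[0,-2,6] → ·  [on edge]
    (2,2)@(5, 5): e=[0,-6,10] → ·  [on edge]
  covered (0 px):
    · · · · · · · · · ·
    · · · · · · · · · ·
    · · · · · · · · · ·
    · · · · · · · · · ·
    · · · · · · · · · ·
    · · · · · · · · · ·
    · · · · · · · · · ·
    · · · · · · · · · ·
    · · · · · · · · · ·

Z-buffer (winner per pixel, '.' = empty):
  . . . . . . . . . .
  . 0 . . . . 3 . . .
  . 0 0 . . 3 2 . . .
  . 0 0 0 3 3 2 3 . .
  . 0 0 0 3 3 2 3 . .
  . 0 . . 1 2 2 . . .
  . . . . . 2 2 . . .
  . . . . . . . . . .
  . . . . . . . . . .

Answer: 3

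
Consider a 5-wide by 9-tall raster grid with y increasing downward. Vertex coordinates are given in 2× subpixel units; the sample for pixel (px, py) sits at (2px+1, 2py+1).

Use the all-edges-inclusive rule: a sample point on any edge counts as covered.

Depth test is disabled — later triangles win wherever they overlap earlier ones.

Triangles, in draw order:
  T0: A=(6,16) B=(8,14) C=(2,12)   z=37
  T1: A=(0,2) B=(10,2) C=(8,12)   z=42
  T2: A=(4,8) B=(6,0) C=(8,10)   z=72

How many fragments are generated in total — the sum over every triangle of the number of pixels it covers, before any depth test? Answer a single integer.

T0:
  2·area = 16  (B↔C swapped to make it positive)
  edge (6, 16)→(2, 12): d=(-4,-4) inclusive
  edge (2, 12)→(8, 14): d=(6,2) inclusive
  edge (8, 14)→(6, 16): d=(-2,2) inclusive
    (0,5)@(1, 11): e=[0,-4,20] → .  [on edge]
    (1,6)@(3, 13): e=[0,4,12] → X  [on edge]
    (2,6)@(5, 13): e=[8,0,8] → X  [on edge]
    (3,6)@(7, 13): e=[16,-4,4] → .
    (4,6)@(9, 13): e=[24,-8,0] → .  [on edge]
    (1,7)@(3, 15): e=[-8,16,8] → .
    (2,7)@(5, 15): e=[0,12,4] → X  [on edge]
    (3,7)@(7, 15): e=[8,8,0] → X  [on edge]
    (4,7)@(9, 15): e=[16,4,-4] → .
    (2,8)@(5, 17): e=[-8,24,0] → .  [on edge]
    (3,8)@(7, 17): e=[0,20,-4] → .  [on edge]
  covered (4 px):
    . . . . .
    . . . . .
    . . . . .
    . . . . .
    . . . . .
    . . . . .
    . X X . .
    . . X X .
    . . . . .
T1:
  2·area = 100
  edge (0, 2)→(10, 2): d=(10,0) inclusive
  edge (10, 2)→(8, 12): d=(-2,10) inclusive
  edge (8, 12)→(0, 2): d=(-8,-10) inclusive
    (0,1)@(1, 3): e=[10,88,2] → X
    (1,1)@(3, 3): e=[10,68,22] → X
    (2,1)@(5, 3): e=[10,48,42] → X
    (3,1)@(7, 3): e=[10,28,62] → X
    (4,1)@(9, 3): e=[10,8,82] → X
    (0,2)@(1, 5): e=[30,84,-14] → .
    (1,2)@(3, 5): e=[30,64,6] → X
    (1,3)@(3, 7): e=[50,60,-10] → .
    (2,3)@(5, 7): e=[50,40,10] → X
    (4,3)@(9, 7): e=[50,0,50] → X  [on edge]
    (2,4)@(5, 9): e=[70,36,-6] → .
    (3,4)@(7, 9): e=[70,16,14] → X
    (3,8)@(7, 17): e=[150,0,-50] → .  [on edge]
  covered (13 px):
    . . . . .
    X X X X X
    . X X X X
    . . X X X
    . . . X .
    . . . . .
    . . . . .
    . . . . .
    . . . . .
T2:
  2·area = 36
  edge (4, 8)→(6, 0): d=(2,-8) inclusive
  edge (6, 0)→(8, 10): d=(2,10) inclusive
  edge (8, 10)→(4, 8): d=(-4,-2) inclusive
    (2,2)@(5, 5): e=[2,20,14] → X
    (3,2)@(7, 5): e=[18,0,18] → X  [on edge]
    (4,2)@(9, 5): e=[34,-20,22] → .
    (2,3)@(5, 7): e=[6,24,6] → X
    (4,3)@(9, 7): e=[38,-16,14] → .
    (2,4)@(5, 9): e=[10,28,-2] → .
    (3,4)@(7, 9): e=[26,8,2] → X
    (4,4)@(9, 9): e=[42,-12,6] → .
    (3,5)@(7, 11): e=[30,12,-6] → .
    (4,7)@(9, 15): e=[54,0,-18] → .  [on edge]
  covered (5 px):
    . . . . .
    . . . . .
    . . X X .
    . . X X .
    . . . X .
    . . . . .
    . . . . .
    . . . . .
    . . . . .

Result: 22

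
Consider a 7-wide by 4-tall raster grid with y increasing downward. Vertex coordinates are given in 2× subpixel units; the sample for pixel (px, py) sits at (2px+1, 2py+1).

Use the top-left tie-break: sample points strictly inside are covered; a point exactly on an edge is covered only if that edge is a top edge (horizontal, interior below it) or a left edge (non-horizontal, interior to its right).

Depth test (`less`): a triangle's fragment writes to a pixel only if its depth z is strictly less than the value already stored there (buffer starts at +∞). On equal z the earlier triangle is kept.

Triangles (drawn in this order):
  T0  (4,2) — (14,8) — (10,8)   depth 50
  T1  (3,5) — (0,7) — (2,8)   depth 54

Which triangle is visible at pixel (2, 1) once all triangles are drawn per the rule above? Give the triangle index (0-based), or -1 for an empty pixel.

T0:
  2·area = 24
  edge (4, 2)→(14, 8): d=(10,6) right/bottom  bias=-1
  edge (14, 8)→(10, 8): d=(-4,0) right/bottom  bias=-1
  edge (10, 8)→(4, 2): d=(-6,-6) top-left  bias=+0
    (1,0)@(3, 1): e=[-4,28,0] → ·  [on edge]
    (2,1)@(5, 3): e=[4,20,0] → █  [on edge]
    (3,1)@(7, 3): e=[-8,20,12] → ·
    (2,2)@(5, 5): e=[24,12,-12] → ·
    (3,2)@(7, 5): e=[12,12,0] → █  [on edge]
    (4,2)@(9, 5): e=[0,12,12] → ·  [on edge]
    (3,3)@(7, 7): e=[32,4,-12] → ·
    (4,3)@(9, 7): e=[20,4,0] → █  [on edge]
    (5,3)@(11, 7): e=[8,4,12] → █
    (6,3)@(13, 7): e=[-4,4,24] → ·
  covered (4 px):
    · · · · · · ·
    · · █ · · · ·
    · · · █ · · ·
    · · · · █ █ ·
T1:
  2·area = 7  (B↔C swapped to make it positive)
  edge (3, 5)→(2, 8): d=(-1,3) right/bottom  bias=-1
  edge (2, 8)→(0, 7): d=(-2,-1) top-left  bias=+0
  edge (0, 7)→(3, 5): d=(3,-2) top-left  bias=+0
    (4,0)@(9, 1): e=[-14,21,0] → ·  [on edge]
    (1,2)@(3, 5): e=[0,7,0] → ·  [on edge]
    (0,3)@(1, 7): e=[4,1,2] → █
    (1,3)@(3, 7): e=[-2,3,6] → ·
  covered (1 px):
    · · · · · · ·
    · · · · · · ·
    · · · · · · ·
    █ · · · · · ·

Z-buffer (winner per pixel, '.' = empty):
  . . . . . . .
  . . 0 . . . .
  . . . 0 . . .
  1 . . . 0 0 .

Final: 0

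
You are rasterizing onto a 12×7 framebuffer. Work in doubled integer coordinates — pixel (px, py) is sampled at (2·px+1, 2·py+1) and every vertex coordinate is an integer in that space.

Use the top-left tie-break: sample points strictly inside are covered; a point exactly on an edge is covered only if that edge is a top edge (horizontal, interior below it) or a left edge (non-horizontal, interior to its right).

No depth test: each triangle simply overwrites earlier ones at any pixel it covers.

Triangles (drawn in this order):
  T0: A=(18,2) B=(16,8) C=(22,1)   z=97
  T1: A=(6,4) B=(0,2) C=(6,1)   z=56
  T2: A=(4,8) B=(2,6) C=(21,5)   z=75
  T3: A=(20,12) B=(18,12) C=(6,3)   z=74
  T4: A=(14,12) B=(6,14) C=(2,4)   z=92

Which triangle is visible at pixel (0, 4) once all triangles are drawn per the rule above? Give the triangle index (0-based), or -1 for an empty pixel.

T0:
  2·area = 22  (B↔C swapped to make it positive)
  edge (18, 2)→(22, 1): d=(4,-1) top-left  bias=+0
  edge (22, 1)→(16, 8): d=(-6,7) right/bottom  bias=-1
  edge (16, 8)→(18, 2): d=(2,-6) top-left  bias=+0
    (9,1)@(19, 3): e=[5,9,8] → █
    (10,1)@(21, 3): e=[7,-5,20] → ·
    (8,2)@(17, 5): e=[11,11,0] → █  [on edge]
    (9,2)@(19, 5): e=[13,-3,12] → ·
    (8,3)@(17, 7): e=[19,-1,4] → ·
    (7,5)@(15, 11): e=[33,-11,0] → ·  [on edge]
  covered (2 px):
    · · · · · · · · · · · ·
    · · · · · · · · · █ · ·
    · · · · · · · · █ · · ·
    · · · · · · · · · · · ·
    · · · · · · · · · · · ·
    · · · · · · · · · · · ·
    · · · · · · · · · · · ·
T1:
  2·area = 18
  edge (6, 4)→(0, 2): d=(-6,-2) top-left  bias=+0
  edge (0, 2)→(6, 1): d=(6,-1) top-left  bias=+0
  edge (6, 1)→(6, 4): d=(0,3) right/bottom  bias=-1
    (1,1)@(3, 3): e=[0,9,9] → █  [on edge]
    (2,1)@(5, 3): e=[4,11,3] → █
    (3,1)@(7, 3): e=[8,13,-3] → ·
    (1,2)@(3, 5): e=[-12,21,9] → ·
    (2,2)@(5, 5): e=[-8,23,3] → ·
    (4,2)@(9, 5): e=[0,27,-9] → ·  [on edge]
    (7,3)@(15, 7): e=[0,45,-27] → ·  [on edge]
    (10,4)@(21, 9): e=[0,63,-45] → ·  [on edge]
  covered (2 px):
    · · · · · · · · · · · ·
    · █ █ · · · · · · · · ·
    · · · · · · · · · · · ·
    · · · · · · · · · · · ·
    · · · · · · · · · · · ·
    · · · · · · · · · · · ·
    · · · · · · · · · · · ·
T2:
  2·area = 40
  edge (4, 8)→(2, 6): d=(-2,-2) top-left  bias=+0
  edge (2, 6)→(21, 5): d=(19,-1) top-left  bias=+0
  edge (21, 5)→(4, 8): d=(-17,3) right/bottom  bias=-1
    (0,2)@(1, 5): e=[0,-20,60] → ·  [on edge]
    (10,2)@(21, 5): e=[40,0,0] → ·  [on edge]
    (1,3)@(3, 7): e=[0,20,20] → █  [on edge]
    (2,3)@(5, 7): e=[4,22,14] → █
    (3,3)@(7, 7): e=[8,24,8] → █
    (4,3)@(9, 7): e=[12,26,2] → █
    (5,3)@(11, 7): e=[16,28,-4] → ·
    (1,4)@(3, 9): e=[-4,58,-14] → ·
    (2,4)@(5, 9): e=[0,60,-20] → ·  [on edge]
    (3,4)@(7, 9): e=[4,62,-26] → ·
    (4,4)@(9, 9): e=[8,64,-32] → ·
    (3,5)@(7, 11): e=[0,100,-60] → ·  [on edge]
    (4,6)@(9, 13): e=[0,140,-100] → ·  [on edge]
  covered (4 px):
    · · · · · · · · · · · ·
    · · · · · · · · · · · ·
    · · · · · · · · · · · ·
    · █ █ █ █ · · · · · · ·
    · · · · · · · · · · · ·
    · · · · · · · · · · · ·
    · · · · · · · · · · · ·
T3:
  2·area = 18
  edge (20, 12)→(18, 12): d=(-2,0) right/bottom  bias=-1
  edge (18, 12)→(6, 3): d=(-12,-9) top-left  bias=+0
  edge (6, 3)→(20, 12): d=(14,9) right/bottom  bias=-1
    (4,2)@(9, 5): e=[14,3,1] → █
    (5,2)@(11, 5): e=[14,21,-17] → ·
    (4,3)@(9, 7): e=[10,-21,29] → ·
    (7,4)@(15, 9): e=[6,9,3] → █
    (8,4)@(17, 9): e=[6,27,-15] → ·
    (7,5)@(15, 11): e=[2,-15,31] → ·
    (8,5)@(17, 11): e=[2,3,13] → █
    (9,5)@(19, 11): e=[2,21,-5] → ·
    (8,6)@(17, 13): e=[-2,-21,41] → ·
  covered (3 px):
    · · · · · · · · · · · ·
    · · · · · · · · · · · ·
    · · · · █ · · · · · · ·
    · · · · · · · · · · · ·
    · · · · · · · █ · · · ·
    · · · · · · · · █ · · ·
    · · · · · · · · · · · ·
T4:
  2·area = 88
  edge (14, 12)→(6, 14): d=(-8,2) right/bottom  bias=-1
  edge (6, 14)→(2, 4): d=(-4,-10) top-left  bias=+0
  edge (2, 4)→(14, 12): d=(12,8) right/bottom  bias=-1
    (1,2)@(3, 5): e=[78,6,4] → █
    (2,2)@(5, 5): e=[74,26,-12] → ·
    (1,3)@(3, 7): e=[62,-2,28] → ·
    (2,3)@(5, 7): e=[58,18,12] → █
    (3,3)@(7, 7): e=[54,38,-4] → ·
    (2,4)@(5, 9): e=[42,10,36] → █
    (3,4)@(7, 9): e=[38,30,20] → █
    (4,4)@(9, 9): e=[34,50,4] → █
    (5,4)@(11, 9): e=[30,70,-12] → ·
    (2,5)@(5, 11): e=[26,2,60] → █
    (5,5)@(11, 11): e=[14,62,12] → █
    (6,5)@(13, 11): e=[10,82,-4] → ·
  covered (11 px):
    · · · · · · · · · · · ·
    · · · · · · · · · · · ·
    · █ · · · · · · · · · ·
    · · █ · · · · · · · · ·
    · · █ █ █ · · · · · · ·
    · · █ █ █ █ · · · · · ·
    · · · █ █ · · · · · · ·

Z-buffer (winner per pixel, '.' = empty):
  . . . . . . . . . . . .
  . 1 1 . . . . . . 0 . .
  . 4 . . 3 . . . 0 . . .
  . 2 4 2 2 . . . . . . .
  . . 4 4 4 . . 3 . . . .
  . . 4 4 4 4 . . 3 . . .
  . . . 4 4 . . . . . . .

Result: -1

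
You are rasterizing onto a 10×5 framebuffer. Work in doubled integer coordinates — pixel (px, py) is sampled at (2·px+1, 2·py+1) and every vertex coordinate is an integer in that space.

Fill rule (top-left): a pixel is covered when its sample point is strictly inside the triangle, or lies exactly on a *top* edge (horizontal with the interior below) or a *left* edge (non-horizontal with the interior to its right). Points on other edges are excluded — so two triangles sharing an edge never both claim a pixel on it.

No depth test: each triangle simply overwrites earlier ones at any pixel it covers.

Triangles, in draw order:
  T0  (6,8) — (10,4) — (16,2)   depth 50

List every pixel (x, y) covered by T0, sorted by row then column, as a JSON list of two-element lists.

T0:
  2·area = 16
  edge (6, 8)→(10, 4): d=(4,-4) top-left  bias=+0
  edge (10, 4)→(16, 2): d=(6,-2) top-left  bias=+0
  edge (16, 2)→(6, 8): d=(-10,6) right/bottom  bias=-1
    (6,0)@(13, 1): e=[0,-12,28] → ·  [on edge]
    (9,0)@(19, 1): e=[24,0,-8] → ·  [on edge]
    (5,1)@(11, 3): e=[0,-4,20] → ·  [on edge]
    (6,1)@(13, 3): e=[8,0,8] → #  [on edge]
    (7,1)@(15, 3): e=[16,4,-4] → ·
    (3,2)@(7, 5): e=[-8,0,24] → ·  [on edge]
    (4,2)@(9, 5): e=[0,4,12] → #  [on edge]
    (5,2)@(11, 5): e=[8,8,0] → ·  [on edge]
    (6,2)@(13, 5): e=[16,12,-12] → ·
    (0,3)@(1, 7): e=[-24,0,40] → ·  [on edge]
    (3,3)@(7, 7): e=[0,12,4] → #  [on edge]
    (4,3)@(9, 7): e=[8,16,-8] → ·
    (2,4)@(5, 9): e=[0,20,-4] → ·  [on edge]
  covered (3 px):
    · · · · · · · · · ·
    · · · · · · # · · ·
    · · · · # · · · · ·
    · · · # · · · · · ·
    · · · · · · · · · ·

Result: [[6,1],[4,2],[3,3]]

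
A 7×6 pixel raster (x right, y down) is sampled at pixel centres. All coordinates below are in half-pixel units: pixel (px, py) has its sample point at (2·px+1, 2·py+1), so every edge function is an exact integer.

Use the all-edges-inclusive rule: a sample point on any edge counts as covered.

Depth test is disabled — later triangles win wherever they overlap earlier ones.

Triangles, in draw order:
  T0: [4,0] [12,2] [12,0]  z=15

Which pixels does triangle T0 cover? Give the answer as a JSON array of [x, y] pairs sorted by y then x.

T0:
  2·area = 16  (B↔C swapped to make it positive)
  edge (4, 0)→(12, 0): d=(8,0) inclusive
  edge (12, 0)→(12, 2): d=(0,2) inclusive
  edge (12, 2)→(4, 0): d=(-8,-2) inclusive
    (4,0)@(9, 1): e=[8,6,2] → X
    (5,0)@(11, 1): e=[8,2,6] → X
    (6,0)@(13, 1): e=[8,-2,10] → .
    (4,1)@(9, 3): e=[24,6,-14] → .
    (5,1)@(11, 3): e=[24,2,-10] → .
  covered (2 px):
    . . . . X X .
    . . . . . . .
    . . . . . . .
    . . . . . . .
    . . . . . . .
    . . . . . . .

Result: [[4,0],[5,0]]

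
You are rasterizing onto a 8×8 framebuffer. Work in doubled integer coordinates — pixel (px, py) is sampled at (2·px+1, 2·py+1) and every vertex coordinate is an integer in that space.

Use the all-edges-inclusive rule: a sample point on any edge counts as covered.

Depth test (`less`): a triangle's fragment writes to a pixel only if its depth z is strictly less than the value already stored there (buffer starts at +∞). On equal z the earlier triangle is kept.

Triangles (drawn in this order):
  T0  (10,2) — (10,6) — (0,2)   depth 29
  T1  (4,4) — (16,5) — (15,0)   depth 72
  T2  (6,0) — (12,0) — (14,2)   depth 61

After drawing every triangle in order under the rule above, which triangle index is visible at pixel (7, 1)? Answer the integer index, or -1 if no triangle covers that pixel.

T0:
  2·area = 40
  edge (10, 2)→(10, 6): d=(0,4) inclusive
  edge (10, 6)→(0, 2): d=(-10,-4) inclusive
  edge (0, 2)→(10, 2): d=(10,0) inclusive
    (1,1)@(3, 3): e=[28,2,10] → #
    (2,1)@(5, 3): e=[20,10,10] → #
    (3,1)@(7, 3): e=[12,18,10] → #
    (4,1)@(9, 3): e=[4,26,10] → #
    (5,1)@(11, 3): e=[-4,34,10] → ·
    (1,2)@(3, 5): e=[28,-18,30] → ·
    (2,2)@(5, 5): e=[20,-10,30] → ·
    (3,2)@(7, 5): e=[12,-2,30] → ·
    (4,2)@(9, 5): e=[4,6,30] → #
    (5,2)@(11, 5): e=[-4,14,30] → ·
    (4,3)@(9, 7): e=[4,-14,50] → ·
  covered (5 px):
    · · · · · · · ·
    · # # # # · · ·
    · · · · # · · ·
    · · · · · · · ·
    · · · · · · · ·
    · · · · · · · ·
    · · · · · · · ·
    · · · · · · · ·
T1:
  2·area = 59  (B↔C swapped to make it positive)
  edge (4, 4)→(15, 0): d=(11,-4) inclusive
  edge (15, 0)→(16, 5): d=(1,5) inclusive
  edge (16, 5)→(4, 4): d=(-12,-1) inclusive
    (6,0)@(13, 1): e=[3,11,45] → #
    (7,0)@(15, 1): e=[11,1,47] → #
    (3,1)@(7, 3): e=[1,43,15] → #
    (4,1)@(9, 3): e=[9,33,17] → #
    (5,1)@(11, 3): e=[17,23,19] → #
    (3,2)@(7, 5): e=[23,45,-9] → ·
    (4,2)@(9, 5): e=[31,35,-7] → ·
    (5,2)@(11, 5): e=[39,25,-5] → ·
    (6,2)@(13, 5): e=[47,15,-3] → ·
    (7,2)@(15, 5): e=[55,5,-1] → ·
  covered (7 px):
    · · · · · · # #
    · · · # # # # #
    · · · · · · · ·
    · · · · · · · ·
    · · · · · · · ·
    · · · · · · · ·
    · · · · · · · ·
    · · · · · · · ·
T2:
  2·area = 12
  edge (6, 0)→(12, 0): d=(6,0) inclusive
  edge (12, 0)→(14, 2): d=(2,2) inclusive
  edge (14, 2)→(6, 0): d=(-8,-2) inclusive
    (5,0)@(11, 1): e=[6,4,2] → #
    (6,0)@(13, 1): e=[6,0,6] → #  [on edge]
    (7,0)@(15, 1): e=[6,-4,10] → ·
    (5,1)@(11, 3): e=[18,8,-14] → ·
    (6,1)@(13, 3): e=[18,4,-10] → ·
    (7,1)@(15, 3): e=[18,0,-6] → ·  [on edge]
  covered (2 px):
    · · · · · # # ·
    · · · · · · · ·
    · · · · · · · ·
    · · · · · · · ·
    · · · · · · · ·
    · · · · · · · ·
    · · · · · · · ·
    · · · · · · · ·

Z-buffer (winner per pixel, '.' = empty):
  . . . . . 2 2 1
  . 0 0 0 0 1 1 1
  . . . . 0 . . .
  . . . . . . . .
  . . . . . . . .
  . . . . . . . .
  . . . . . . . .
  . . . . . . . .

Answer: 1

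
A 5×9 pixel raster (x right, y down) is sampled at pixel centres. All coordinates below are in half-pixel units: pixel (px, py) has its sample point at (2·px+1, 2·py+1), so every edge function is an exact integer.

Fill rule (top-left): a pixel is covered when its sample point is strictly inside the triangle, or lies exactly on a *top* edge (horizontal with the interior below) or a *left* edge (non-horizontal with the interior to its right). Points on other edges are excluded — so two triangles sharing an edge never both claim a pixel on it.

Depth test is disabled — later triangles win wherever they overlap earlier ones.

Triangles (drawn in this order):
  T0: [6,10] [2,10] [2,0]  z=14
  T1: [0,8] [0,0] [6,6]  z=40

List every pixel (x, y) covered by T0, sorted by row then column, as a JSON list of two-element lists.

T0:
  2·area = 40
  edge (6, 10)→(2, 10): d=(-4,0) right/bottom  bias=-1
  edge (2, 10)→(2, 0): d=(0,-10) top-left  bias=+0
  edge (2, 0)→(6, 10): d=(4,10) right/bottom  bias=-1
    (1,1)@(3, 3): e=[28,10,2] → #
    (2,1)@(5, 3): e=[28,30,-18] → ·
    (1,2)@(3, 5): e=[20,10,10] → #
    (2,2)@(5, 5): e=[20,30,-10] → ·
    (1,3)@(3, 7): e=[12,10,18] → #
    (2,3)@(5, 7): e=[12,30,-2] → ·
    (1,4)@(3, 9): e=[4,10,26] → #
    (2,4)@(5, 9): e=[4,30,6] → #
    (3,4)@(7, 9): e=[4,50,-14] → ·
    (1,5)@(3, 11): e=[-4,10,34] → ·
    (2,5)@(5, 11): e=[-4,30,14] → ·
  covered (5 px):
    · · · · ·
    · # · · ·
    · # · · ·
    · # · · ·
    · # # · ·
    · · · · ·
    · · · · ·
    · · · · ·
    · · · · ·
T1:
  2·area = 48
  edge (0, 8)→(0, 0): d=(0,-8) top-left  bias=+0
  edge (0, 0)→(6, 6): d=(6,6) right/bottom  bias=-1
  edge (6, 6)→(0, 8): d=(-6,2) right/bottom  bias=-1
    (0,0)@(1, 1): e=[8,0,40] → ·  [on edge]
    (0,1)@(1, 3): e=[8,12,28] → #
    (1,1)@(3, 3): e=[24,0,24] → ·  [on edge]
    (0,2)@(1, 5): e=[8,24,16] → #
    (1,2)@(3, 5): e=[24,12,12] → #
    (2,2)@(5, 5): e=[40,0,8] → ·  [on edge]
    (4,2)@(9, 5): e=[72,-24,0] → ·  [on edge]
    (0,3)@(1, 7): e=[8,36,4] → #
    (1,3)@(3, 7): e=[24,24,0] → ·  [on edge]
    (3,3)@(7, 7): e=[56,0,-8] → ·  [on edge]
    (0,4)@(1, 9): e=[8,48,-8] → ·
    (4,4)@(9, 9): e=[72,0,-24] → ·  [on edge]
  covered (4 px):
    · · · · ·
    # · · · ·
    # # · · ·
    # · · · ·
    · · · · ·
    · · · · ·
    · · · · ·
    · · · · ·
    · · · · ·

Answer: [[1,1],[1,2],[1,3],[1,4],[2,4]]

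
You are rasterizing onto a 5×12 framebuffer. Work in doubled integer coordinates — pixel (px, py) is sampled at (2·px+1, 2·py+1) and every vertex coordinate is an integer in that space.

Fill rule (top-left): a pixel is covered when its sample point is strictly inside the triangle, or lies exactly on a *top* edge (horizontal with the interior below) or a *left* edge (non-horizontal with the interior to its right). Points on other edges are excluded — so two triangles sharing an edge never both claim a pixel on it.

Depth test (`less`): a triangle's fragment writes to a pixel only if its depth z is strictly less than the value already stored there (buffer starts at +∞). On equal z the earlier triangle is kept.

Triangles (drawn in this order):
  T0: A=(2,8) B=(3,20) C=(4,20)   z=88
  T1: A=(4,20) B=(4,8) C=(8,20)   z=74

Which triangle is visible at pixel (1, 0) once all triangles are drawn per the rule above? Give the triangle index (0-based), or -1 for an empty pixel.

T0:
  2·area = 12  (B↔C swapped to make it positive)
  edge (2, 8)→(4, 20): d=(2,12) right/bottom  bias=-1
  edge (4, 20)→(3, 20): d=(-1,0) right/bottom  bias=-1
  edge (3, 20)→(2, 8): d=(-1,-12) top-left  bias=+0
    (1,7)@(3, 15): e=[2,5,5] → X
    (2,7)@(5, 15): e=[-22,5,29] → .
    (1,8)@(3, 17): e=[6,3,3] → X
    (2,8)@(5, 17): e=[-18,3,27] → .
    (1,9)@(3, 19): e=[10,1,1] → X
    (2,9)@(5, 19): e=[-14,1,25] → .
    (1,10)@(3, 21): e=[14,-1,-1] → .
  covered (3 px):
    . . . . .
    . . . . .
    . . . . .
    . . . . .
    . . . . .
    . . . . .
    . . . . .
    . X . . .
    . X . . .
    . X . . .
    . . . . .
    . . . . .
T1:
  2·area = 48
  edge (4, 20)→(4, 8): d=(0,-12) top-left  bias=+0
  edge (4, 8)→(8, 20): d=(4,12) right/bottom  bias=-1
  edge (8, 20)→(4, 20): d=(-4,0) right/bottom  bias=-1
    (1,2)@(3, 5): e=[-12,0,60] → .  [on edge]
    (2,5)@(5, 11): e=[12,0,36] → .  [on edge]
    (2,6)@(5, 13): e=[12,8,28] → X
    (3,6)@(7, 13): e=[36,-16,28] → .
    (2,7)@(5, 15): e=[12,16,20] → X
    (3,7)@(7, 15): e=[36,-8,20] → .
    (2,8)@(5, 17): e=[12,24,12] → X
    (3,8)@(7, 17): e=[36,0,12] → .  [on edge]
    (2,9)@(5, 19): e=[12,32,4] → X
    (3,9)@(7, 19): e=[36,8,4] → X
    (4,9)@(9, 19): e=[60,-16,4] → .
    (2,10)@(5, 21): e=[12,40,-4] → .
    (4,11)@(9, 23): e=[60,0,-12] → .  [on edge]
  covered (5 px):
    . . . . .
    . . . . .
    . . . . .
    . . . . .
    . . . . .
    . . . . .
    . . X . .
    . . X . .
    . . X . .
    . . X X .
    . . . . .
    . . . . .

Z-buffer (winner per pixel, '.' = empty):
  . . . . .
  . . . . .
  . . . . .
  . . . . .
  . . . . .
  . . . . .
  . . 1 . .
  . 0 1 . .
  . 0 1 . .
  . 0 1 1 .
  . . . . .
  . . . . .

Answer: -1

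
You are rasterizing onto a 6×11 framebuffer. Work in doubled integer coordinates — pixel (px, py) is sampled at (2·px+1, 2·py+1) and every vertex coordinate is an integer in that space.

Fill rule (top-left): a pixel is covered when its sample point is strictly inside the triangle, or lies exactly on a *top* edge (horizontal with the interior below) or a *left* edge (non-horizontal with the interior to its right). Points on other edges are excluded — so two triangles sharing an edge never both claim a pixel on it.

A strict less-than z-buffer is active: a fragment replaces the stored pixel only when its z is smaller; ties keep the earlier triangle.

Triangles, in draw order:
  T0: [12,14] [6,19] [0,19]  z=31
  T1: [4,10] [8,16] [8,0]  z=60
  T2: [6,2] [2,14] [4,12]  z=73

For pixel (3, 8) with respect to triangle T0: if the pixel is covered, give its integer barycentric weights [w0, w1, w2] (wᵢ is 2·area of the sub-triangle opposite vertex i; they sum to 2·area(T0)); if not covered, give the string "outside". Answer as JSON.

T0:
  2·area = 30
  edge (12, 14)→(6, 19): d=(-6,5) right/bottom  bias=-1
  edge (6, 19)→(0, 19): d=(-6,0) right/bottom  bias=-1
  edge (0, 19)→(12, 14): d=(12,-5) top-left  bias=+0
    (2,8)@(5, 17): e=[17,12,1] → X
    (3,8)@(7, 17): e=[7,12,11] → X
    (4,8)@(9, 17): e=[-3,12,21] → .
    (0,9)@(1, 19): e=[25,0,5] → .  [on edge]
    (1,9)@(3, 19): e=[15,0,15] → .  [on edge]
    (2,9)@(5, 19): e=[5,0,25] → .  [on edge]
    (3,9)@(7, 19): e=[-5,0,35] → .  [on edge]
    (4,9)@(9, 19): e=[-15,0,45] → .  [on edge]
    (5,9)@(11, 19): e=[-25,0,55] → .  [on edge]
  covered (2 px):
    . . . . . .
    . . . . . .
    . . . . . .
    . . . . . .
    . . . . . .
    . . . . . .
    . . . . . .
    . . . . . .
    . . X X . .
    . . . . . .
    . . . . . .
T1:
  2·area = 64  (B↔C swapped to make it positive)
  edge (4, 10)→(8, 0): d=(4,-10) top-left  bias=+0
  edge (8, 0)→(8, 16): d=(0,16) right/bottom  bias=-1
  edge (8, 16)→(4, 10): d=(-4,-6) top-left  bias=+0
    (3,1)@(7, 3): e=[2,16,46] → X
    (4,1)@(9, 3): e=[22,-16,58] → .
    (3,2)@(7, 5): e=[10,16,38] → X
    (4,2)@(9, 5): e=[30,-16,50] → .
    (3,3)@(7, 7): e=[18,16,30] → X
    (4,3)@(9, 7): e=[38,-16,42] → .
    (2,4)@(5, 9): e=[6,48,10] → X
    (4,4)@(9, 9): e=[46,-16,34] → .
    (2,5)@(5, 11): e=[14,48,2] → X
    (4,5)@(9, 11): e=[54,-16,26] → .
    (2,6)@(5, 13): e=[22,48,-6] → .
    (3,6)@(7, 13): e=[42,16,6] → X
  covered (8 px):
    . . . . . .
    . . . X . .
    . . . X . .
    . . . X . .
    . . X X . .
    . . X X . .
    . . . X . .
    . . . . . .
    . . . . . .
    . . . . . .
    . . . . . .
T2:
  2·area = 16  (B↔C swapped to make it positive)
  edge (6, 2)→(4, 12): d=(-2,10) right/bottom  bias=-1
  edge (4, 12)→(2, 14): d=(-2,2) right/bottom  bias=-1
  edge (2, 14)→(6, 2): d=(4,-12) top-left  bias=+0
    (2,2)@(5, 5): e=[4,12,0] → X  [on edge]
    (3,2)@(7, 5): e=[-16,8,24] → .
    (5,2)@(11, 5): e=[-56,0,72] → .  [on edge]
    (2,3)@(5, 7): e=[0,8,8] → .  [on edge]
    (4,3)@(9, 7): e=[-40,0,56] → .  [on edge]
    (3,4)@(7, 9): e=[-24,0,40] → .  [on edge]
    (1,5)@(3, 11): e=[12,4,0] → X  [on edge]
    (2,5)@(5, 11): e=[-8,0,24] → .  [on edge]
    (1,6)@(3, 13): e=[8,0,8] → .  [on edge]
    (0,7)@(1, 15): e=[24,0,-8] → .  [on edge]
    (0,8)@(1, 17): e=[20,-4,0] → .  [on edge]
    (1,8)@(3, 17): e=[0,-8,24] → .  [on edge]
  covered (2 px):
    . . . . . .
    . . . . . .
    . . X . . .
    . . . . . .
    . . . . . .
    . X . . . .
    . . . . . .
    . . . . . .
    . . . . . .
    . . . . . .
    . . . . . .

Answer: [12,11,7]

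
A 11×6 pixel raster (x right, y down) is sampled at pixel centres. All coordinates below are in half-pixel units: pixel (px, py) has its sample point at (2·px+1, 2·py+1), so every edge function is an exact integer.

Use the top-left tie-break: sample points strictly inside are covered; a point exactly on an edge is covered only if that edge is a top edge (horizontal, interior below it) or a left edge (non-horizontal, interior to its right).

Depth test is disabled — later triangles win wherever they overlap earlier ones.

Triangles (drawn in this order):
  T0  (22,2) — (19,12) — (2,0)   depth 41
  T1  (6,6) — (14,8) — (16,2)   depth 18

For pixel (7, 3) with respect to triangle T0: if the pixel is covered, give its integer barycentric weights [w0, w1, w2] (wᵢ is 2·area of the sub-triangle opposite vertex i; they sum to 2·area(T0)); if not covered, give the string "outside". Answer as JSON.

T0:
  2·area = 206
  edge (22, 2)→(19, 12): d=(-3,10) right/bottom  bias=-1
  edge (19, 12)→(2, 0): d=(-17,-12) top-left  bias=+0
  edge (2, 0)→(22, 2): d=(20,2) right/bottom  bias=-1
    (2,0)@(5, 1): e=[173,19,14] → X
    (3,0)@(7, 1): e=[153,43,10] → X
    (4,0)@(9, 1): e=[133,67,6] → X
    (5,0)@(11, 1): e=[113,91,2] → X
    (6,0)@(13, 1): e=[93,115,-2] → .
    (2,1)@(5, 3): e=[167,-15,54] → .
    (3,1)@(7, 3): e=[147,9,50] → X
    (6,1)@(13, 3): e=[87,81,38] → X
    (7,1)@(15, 3): e=[67,105,34] → X
    (8,1)@(17, 3): e=[47,129,30] → X
    (9,1)@(19, 3): e=[27,153,26] → X
    (10,1)@(21, 3): e=[7,177,22] → X
  covered (26 px):
    . . X X X X . . . . .
    . . . X X X X X X X X
    . . . . . X X X X X X
    . . . . . . X X X X .
    . . . . . . . X X X .
    . . . . . . . . . X .
T1:
  2·area = 52  (B↔C swapped to make it positive)
  edge (6, 6)→(16, 2): d=(10,-4) top-left  bias=+0
  edge (16, 2)→(14, 8): d=(-2,6) right/bottom  bias=-1
  edge (14, 8)→(6, 6): d=(-8,-2) top-left  bias=+0
    (7,1)@(15, 3): e=[6,4,42] → X
    (8,1)@(17, 3): e=[14,-8,46] → .
    (4,2)@(9, 5): e=[2,36,14] → X
    (5,2)@(11, 5): e=[10,24,18] → X
    (6,2)@(13, 5): e=[18,12,22] → X
    (7,2)@(15, 5): e=[26,0,26] → .  [on edge]
    (4,3)@(9, 7): e=[22,32,-2] → .
    (5,3)@(11, 7): e=[30,20,2] → X
    (7,3)@(15, 7): e=[46,-4,10] → .
    (5,4)@(11, 9): e=[50,16,-14] → .
    (6,4)@(13, 9): e=[58,4,-10] → .
    (6,5)@(13, 11): e=[78,0,-26] → .  [on edge]
  covered (6 px):
    . . . . . . . . . . .
    . . . . . . . X . . .
    . . . . X X X . . . .
    . . . . . X X . . . .
    . . . . . . . . . . .
    . . . . . . . . . . .

Final: [37,114,55]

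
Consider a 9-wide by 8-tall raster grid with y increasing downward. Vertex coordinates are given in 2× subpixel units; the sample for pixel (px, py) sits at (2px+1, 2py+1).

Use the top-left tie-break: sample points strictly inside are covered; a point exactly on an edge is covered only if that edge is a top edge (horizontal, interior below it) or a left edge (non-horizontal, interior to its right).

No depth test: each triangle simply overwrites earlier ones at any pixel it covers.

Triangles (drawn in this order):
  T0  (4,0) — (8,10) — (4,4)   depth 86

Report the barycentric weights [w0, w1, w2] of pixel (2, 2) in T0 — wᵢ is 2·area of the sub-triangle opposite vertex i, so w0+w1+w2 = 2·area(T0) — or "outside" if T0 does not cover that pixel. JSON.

T0:
  2·area = 16
  edge (4, 0)→(8, 10): d=(4,10) right/bottom  bias=-1
  edge (8, 10)→(4, 4): d=(-4,-6) top-left  bias=+0
  edge (4, 4)→(4, 0): d=(0,-4) top-left  bias=+0
    (2,1)@(5, 3): e=[2,10,4] → #
    (3,1)@(7, 3): e=[-18,22,12] → ·
    (2,2)@(5, 5): e=[10,2,4] → #
    (3,2)@(7, 5): e=[-10,14,12] → ·
    (2,3)@(5, 7): e=[18,-6,4] → ·
  covered (2 px):
    · · · · · · · · ·
    · · # · · · · · ·
    · · # · · · · · ·
    · · · · · · · · ·
    · · · · · · · · ·
    · · · · · · · · ·
    · · · · · · · · ·
    · · · · · · · · ·

Result: [2,4,10]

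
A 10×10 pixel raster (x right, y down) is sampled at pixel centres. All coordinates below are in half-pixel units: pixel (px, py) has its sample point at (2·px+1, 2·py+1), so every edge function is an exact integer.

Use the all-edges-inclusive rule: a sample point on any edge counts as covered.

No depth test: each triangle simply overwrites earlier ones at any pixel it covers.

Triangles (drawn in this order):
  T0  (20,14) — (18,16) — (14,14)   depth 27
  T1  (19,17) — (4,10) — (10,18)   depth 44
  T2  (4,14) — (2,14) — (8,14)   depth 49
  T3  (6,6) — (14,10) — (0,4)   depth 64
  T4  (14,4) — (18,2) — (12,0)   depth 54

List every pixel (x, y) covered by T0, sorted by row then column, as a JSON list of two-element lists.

T0:
  2·area = 12
  edge (20, 14)→(18, 16): d=(-2,2) inclusive
  edge (18, 16)→(14, 14): d=(-4,-2) inclusive
  edge (14, 14)→(20, 14): d=(6,0) inclusive
    (8,7)@(17, 15): e=[4,2,6] → #
    (9,7)@(19, 15): e=[0,6,6] → #  [on edge]
    (8,8)@(17, 17): e=[0,-6,18] → ·  [on edge]
    (9,8)@(19, 17): e=[-4,-2,18] → ·
    (7,9)@(15, 19): e=[0,-18,30] → ·  [on edge]
  covered (2 px):
    · · · · · · · · · ·
    · · · · · · · · · ·
    · · · · · · · · · ·
    · · · · · · · · · ·
    · · · · · · · · · ·
    · · · · · · · · · ·
    · · · · · · · · · ·
    · · · · · · · · # #
    · · · · · · · · · ·
    · · · · · · · · · ·
T1:
  2·area = 78  (B↔C swapped to make it positive)
  edge (19, 17)→(10, 18): d=(-9,1) inclusive
  edge (10, 18)→(4, 10): d=(-6,-8) inclusive
  edge (4, 10)→(19, 17): d=(15,7) inclusive
    (2,5)@(5, 11): e=[68,2,8] → #
    (3,5)@(7, 11): e=[66,18,-6] → ·
    (2,6)@(5, 13): e=[50,-10,38] → ·
    (3,6)@(7, 13): e=[48,6,24] → #
    (4,6)@(9, 13): e=[46,22,10] → #
    (5,6)@(11, 13): e=[44,38,-4] → ·
    (3,7)@(7, 15): e=[30,-6,54] → ·
    (4,7)@(9, 15): e=[28,10,40] → #
    (5,7)@(11, 15): e=[26,26,26] → #
    (6,7)@(13, 15): e=[24,42,12] → #
    (7,7)@(15, 15): e=[22,58,-2] → ·
    (4,8)@(9, 17): e=[10,-2,70] → ·
    (9,8)@(19, 17): e=[0,78,0] → #  [on edge]
    (0,9)@(1, 19): e=[0,-78,156] → ·  [on edge]
  covered (11 px):
    · · · · · · · · · ·
    · · · · · · · · · ·
    · · · · · · · · · ·
    · · · · · · · · · ·
    · · · · · · · · · ·
    · · # · · · · · · ·
    · · · # # · · · · ·
    · · · · # # # · · ·
    · · · · · # # # # #
    · · · · · · · · · ·
T2:
  degenerate (2·area = 0) — covers nothing
T3:
  2·area = 8
  edge (6, 6)→(14, 10): d=(8,4) inclusive
  edge (14, 10)→(0, 4): d=(-14,-6) inclusive
  edge (0, 4)→(6, 6): d=(6,2) inclusive
    (1,2)@(3, 5): e=[4,4,0] → #  [on edge]
    (2,2)@(5, 5): e=[-4,16,-4] → ·
    (1,3)@(3, 7): e=[20,-24,12] → ·
    (3,3)@(7, 7): e=[4,0,4] → #  [on edge]
    (4,3)@(9, 7): e=[-4,12,0] → ·  [on edge]
    (3,4)@(7, 9): e=[20,-28,16] → ·
    (7,4)@(15, 9): e=[-12,20,0] → ·  [on edge]
  covered (2 px):
    · · · · · · · · · ·
    · · · · · · · · · ·
    · # · · · · · · · ·
    · · · # · · · · · ·
    · · · · · · · · · ·
    · · · · · · · · · ·
    · · · · · · · · · ·
    · · · · · · · · · ·
    · · · · · · · · · ·
    · · · · · · · · · ·
T4:
  2·area = 20  (B↔C swapped to make it positive)
  edge (14, 4)→(12, 0): d=(-2,-4) inclusive
  edge (12, 0)→(18, 2): d=(6,2) inclusive
  edge (18, 2)→(14, 4): d=(-4,2) inclusive
    (6,0)@(13, 1): e=[2,4,14] → #
    (7,0)@(15, 1): e=[10,0,10] → #  [on edge]
    (8,0)@(17, 1): e=[18,-4,6] → ·
    (6,1)@(13, 3): e=[-2,16,6] → ·
    (7,1)@(15, 3): e=[6,12,2] → #
    (8,1)@(17, 3): e=[14,8,-2] → ·
    (7,2)@(15, 5): e=[2,24,-6] → ·
  covered (3 px):
    · · · · · · # # · ·
    · · · · · · · # · ·
    · · · · · · · · · ·
    · · · · · · · · · ·
    · · · · · · · · · ·
    · · · · · · · · · ·
    · · · · · · · · · ·
    · · · · · · · · · ·
    · · · · · · · · · ·
    · · · · · · · · · ·

Result: [[8,7],[9,7]]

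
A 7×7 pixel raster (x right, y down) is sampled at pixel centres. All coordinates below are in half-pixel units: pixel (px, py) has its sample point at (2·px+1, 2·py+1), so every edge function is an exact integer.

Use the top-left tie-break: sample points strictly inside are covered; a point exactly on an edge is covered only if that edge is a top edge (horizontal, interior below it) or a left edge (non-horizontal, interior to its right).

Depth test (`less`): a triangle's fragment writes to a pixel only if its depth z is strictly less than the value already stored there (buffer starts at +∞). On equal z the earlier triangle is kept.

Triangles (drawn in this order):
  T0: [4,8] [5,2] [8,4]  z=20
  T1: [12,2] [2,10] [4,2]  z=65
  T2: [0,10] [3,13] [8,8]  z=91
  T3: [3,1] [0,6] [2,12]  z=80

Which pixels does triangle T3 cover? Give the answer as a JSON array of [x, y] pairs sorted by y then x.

T0:
  2·area = 20
  edge (4, 8)→(5, 2): d=(1,-6) top-left  bias=+0
  edge (5, 2)→(8, 4): d=(3,2) right/bottom  bias=-1
  edge (8, 4)→(4, 8): d=(-4,4) right/bottom  bias=-1
    (5,0)@(11, 1): e=[35,-15,0] → .  [on edge]
    (2,1)@(5, 3): e=[1,3,16] → X
    (3,1)@(7, 3): e=[13,-1,8] → .
    (4,1)@(9, 3): e=[25,-5,0] → .  [on edge]
    (2,2)@(5, 5): e=[3,9,8] → X
    (3,2)@(7, 5): e=[15,5,0] → .  [on edge]
    (2,3)@(5, 7): e=[5,15,0] → .  [on edge]
    (1,4)@(3, 9): e=[-5,25,0] → .  [on edge]
    (0,5)@(1, 11): e=[-15,35,0] → .  [on edge]
  covered (2 px):
    . . . . . . .
    . . X . . . .
    . . X . . . .
    . . . . . . .
    . . . . . . .
    . . . . . . .
    . . . . . . .
T1:
  2·area = 64
  edge (12, 2)→(2, 10): d=(-10,8) right/bottom  bias=-1
  edge (2, 10)→(4, 2): d=(2,-8) top-left  bias=+0
  edge (4, 2)→(12, 2): d=(8,0) top-left  bias=+0
    (2,1)@(5, 3): e=[46,10,8] → X
    (3,1)@(7, 3): e=[30,26,8] → X
    (4,1)@(9, 3): e=[14,42,8] → X
    (5,1)@(11, 3): e=[-2,58,8] → .
    (2,2)@(5, 5): e=[26,14,24] → X
    (4,2)@(9, 5): e=[-6,46,24] → .
    (1,3)@(3, 7): e=[22,2,40] → X
    (3,3)@(7, 7): e=[-10,34,40] → .
    (1,4)@(3, 9): e=[2,6,56] → X
    (2,4)@(5, 9): e=[-14,22,56] → .
    (1,5)@(3, 11): e=[-18,10,72] → .
  covered (8 px):
    . . . . . . .
    . . X X X . .
    . . X X . . .
    . X X . . . .
    . X . . . . .
    . . . . . . .
    . . . . . . .
T2:
  2·area = 30  (B↔C swapped to make it positive)
  edge (0, 10)→(8, 8): d=(8,-2) top-left  bias=+0
  edge (8, 8)→(3, 13): d=(-5,5) right/bottom  bias=-1
  edge (3, 13)→(0, 10): d=(-3,-3) top-left  bias=+0
    (6,1)@(13, 3): e=[-30,0,60] → .  [on edge]
    (5,2)@(11, 5): e=[-18,0,48] → .  [on edge]
    (4,3)@(9, 7): e=[-6,0,36] → .  [on edge]
    (2,4)@(5, 9): e=[2,10,18] → X
    (3,4)@(7, 9): e=[6,0,24] → .  [on edge]
    (0,5)@(1, 11): e=[10,20,0] → X  [on edge]
    (1,5)@(3, 11): e=[14,10,6] → X
    (2,5)@(5, 11): e=[18,0,12] → .  [on edge]
    (0,6)@(1, 13): e=[26,10,-6] → .
    (1,6)@(3, 13): e=[30,0,0] → .  [on edge]
  covered (3 px):
    . . . . . . .
    . . . . . . .
    . . . . . . .
    . . . . . . .
    . . X . . . .
    X X . . . . .
    . . . . . . .
T3:
  2·area = 28  (B↔C swapped to make it positive)
  edge (3, 1)→(2, 12): d=(-1,11) right/bottom  bias=-1
  edge (2, 12)→(0, 6): d=(-2,-6) top-left  bias=+0
  edge (0, 6)→(3, 1): d=(3,-5) top-left  bias=+0
    (1,0)@(3, 1): e=[0,28,0] → .  [on edge]
    (0,2)@(1, 5): e=[18,8,2] → X
    (1,2)@(3, 5): e=[-4,20,12] → .
    (0,3)@(1, 7): e=[16,4,8] → X
    (1,3)@(3, 7): e=[-6,16,18] → .
    (0,4)@(1, 9): e=[14,0,14] → X  [on edge]
    (1,4)@(3, 9): e=[-8,12,24] → .
    (0,5)@(1, 11): e=[12,-4,20] → .
  covered (3 px):
    . . . . . . .
    . . . . . . .
    X . . . . . .
    X . . . . . .
    X . . . . . .
    . . . . . . .
    . . . . . . .

Answer: [[0,2],[0,3],[0,4]]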